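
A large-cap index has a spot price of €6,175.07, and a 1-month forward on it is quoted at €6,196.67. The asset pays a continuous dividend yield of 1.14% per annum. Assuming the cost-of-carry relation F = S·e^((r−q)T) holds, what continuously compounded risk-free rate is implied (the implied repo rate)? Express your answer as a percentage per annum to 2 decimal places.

5.33%

From F = S·e^((r−q)T): (r − q) = ln(F/S)/T
ln(6196.67/6175.07) = ln(1.003498) = 0.003492
(r − q) = 0.003492 / (1/12) = 0.041904
r = ln(F/S)/T + q = 0.041904 + 0.0114 = 0.053304
r = 5.33%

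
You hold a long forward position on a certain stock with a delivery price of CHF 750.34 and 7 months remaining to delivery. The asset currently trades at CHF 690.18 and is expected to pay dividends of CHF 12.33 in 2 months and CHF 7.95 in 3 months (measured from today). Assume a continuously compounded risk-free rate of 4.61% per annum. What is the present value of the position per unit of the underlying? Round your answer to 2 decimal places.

-CHF 60.35

PV(remaining dividends) I = 12.33·e^(−0.0461·2/12) + 7.95·e^(−0.0461·3/12) = 20.0945
Current forward F = (S − I)·e^(rT) = (690.18 − 20.0945)·e^(0.0461·7/12) = 670.0855 × 1.027257 = 688.3500
Value (long) = (F − K)·e^(−rT) = (688.3500 − 750.34) × 0.973467 = -60.3452
Value = -CHF 60.35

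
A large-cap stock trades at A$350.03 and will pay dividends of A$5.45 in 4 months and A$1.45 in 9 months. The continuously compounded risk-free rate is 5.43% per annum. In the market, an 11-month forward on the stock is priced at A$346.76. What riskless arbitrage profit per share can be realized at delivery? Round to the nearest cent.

A$14.05 per share

PV(dividends) I = 5.45·e^(−0.0543·4/12) + 1.45·e^(−0.0543·9/12) = 6.7444
Fair forward F* = (S − I)·e^(rT) = (350.03 − 6.7444)·e^0.049775 = 343.2856 × 1.051035 = 360.8052
Market A$346.76 < fair 360.8052: forward underpriced → reverse cash-and-carry (short the stock, invest proceeds at r, pay the dividends, go long the forward).
Profit at T = |F_mkt − F*| = |346.76 − 360.8052| = A$14.05 per share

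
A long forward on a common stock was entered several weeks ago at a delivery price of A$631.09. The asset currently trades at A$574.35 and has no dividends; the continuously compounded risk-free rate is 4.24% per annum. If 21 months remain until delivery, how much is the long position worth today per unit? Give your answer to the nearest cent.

-A$11.61

Current fair forward for the remaining 21 months: F = S·e^(r·T), r = 0.0424
F = 574.35 · e^(0.0424 × 21/12) = 574.35 × 1.077022 = 618.5876
Value of long forward = (F − K)·e^(−rT) = (618.5876 − 631.09) · e^(−0.0424·21/12)
= -12.5024 × 0.928486 = -11.61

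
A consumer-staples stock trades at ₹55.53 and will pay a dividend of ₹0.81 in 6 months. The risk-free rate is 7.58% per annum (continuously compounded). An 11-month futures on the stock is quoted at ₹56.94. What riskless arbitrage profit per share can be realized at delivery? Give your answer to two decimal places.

₹1.75 per share

PV(dividends) I = 0.81·e^(−0.0758·6/12) = 0.7799
Fair futures F* = (S − I)·e^(rT) = (55.53 − 0.7799)·e^0.069483 = 54.7501 × 1.071954 = 58.6896
Market ₹56.94 < fair 58.6896: forward underpriced → reverse cash-and-carry (short the stock, invest proceeds at r, pay the dividends, go long the forward).
Profit at T = |F_mkt − F*| = |56.94 − 58.6896| = ₹1.75 per share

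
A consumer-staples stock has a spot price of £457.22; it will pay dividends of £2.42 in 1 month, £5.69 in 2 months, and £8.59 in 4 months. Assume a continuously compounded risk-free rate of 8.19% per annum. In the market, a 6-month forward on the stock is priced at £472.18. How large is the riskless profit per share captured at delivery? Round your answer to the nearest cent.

PV(dividends) I = 2.42·e^(−0.0819·1/12) + 5.69·e^(−0.0819·2/12) + 8.59·e^(−0.0819·4/12) = 16.3751
Fair forward F* = (S − I)·e^(rT) = (457.22 − 16.3751)·e^0.040950 = 440.8449 × 1.041800 = 459.2722
Market £472.18 > fair 459.2722: forward overpriced → cash-and-carry (borrow at r, buy the stock and collect the dividends, short the forward).
Profit at T = |F_mkt − F*| = |472.18 − 459.2722| = £12.91 per share

£12.91 per share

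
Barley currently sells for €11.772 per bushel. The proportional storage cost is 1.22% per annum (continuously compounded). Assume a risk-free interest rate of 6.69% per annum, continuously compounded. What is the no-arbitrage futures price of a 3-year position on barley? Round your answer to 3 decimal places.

€14.925 per bushel

Net carry = r + u − y = 0.0669 + 0.0122 − 0.0000 = 0.0791
F = S·e^((r+u−y)T) = 11.772 · e^(0.0791 × 3) = 11.772 · e^0.237300
= 11.772 × 1.267821 = €14.925 per bushel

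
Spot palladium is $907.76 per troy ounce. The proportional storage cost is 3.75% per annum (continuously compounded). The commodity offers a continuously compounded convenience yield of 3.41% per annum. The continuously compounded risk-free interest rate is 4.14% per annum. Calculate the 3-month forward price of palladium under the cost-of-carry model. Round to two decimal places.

$917.98 per troy ounce

Net carry = r + u − y = 0.0414 + 0.0375 − 0.0341 = 0.0448
F = S·e^((r+u−y)T) = 907.76 · e^(0.0448 × 3/12) = 907.76 · e^0.011200
= 907.76 × 1.011263 = $917.98 per troy ounce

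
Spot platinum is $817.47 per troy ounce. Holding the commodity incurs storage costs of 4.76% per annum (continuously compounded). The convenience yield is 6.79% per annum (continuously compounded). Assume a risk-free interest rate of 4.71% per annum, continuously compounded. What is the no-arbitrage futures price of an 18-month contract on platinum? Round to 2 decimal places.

$851.00 per troy ounce

Net carry = r + u − y = 0.0471 + 0.0476 − 0.0679 = 0.0268
F = S·e^((r+u−y)T) = 817.47 · e^(0.0268 × 18/12) = 817.47 · e^0.040200
= 817.47 × 1.041019 = $851.00 per troy ounce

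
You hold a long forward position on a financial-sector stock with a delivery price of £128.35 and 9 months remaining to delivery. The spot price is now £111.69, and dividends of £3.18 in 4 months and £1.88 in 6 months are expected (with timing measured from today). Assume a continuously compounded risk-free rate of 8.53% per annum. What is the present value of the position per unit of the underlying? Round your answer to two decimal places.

PV(remaining dividends) I = 3.18·e^(−0.0853·4/12) + 1.88·e^(−0.0853·6/12) = 4.8924
Current forward F = (S − I)·e^(rT) = (111.69 − 4.8924)·e^(0.0853·9/12) = 106.7976 × 1.066066 = 113.8533
Value (long) = (F − K)·e^(−rT) = (113.8533 − 128.35) × 0.938028 = -13.5983
Value = -£13.60

-£13.60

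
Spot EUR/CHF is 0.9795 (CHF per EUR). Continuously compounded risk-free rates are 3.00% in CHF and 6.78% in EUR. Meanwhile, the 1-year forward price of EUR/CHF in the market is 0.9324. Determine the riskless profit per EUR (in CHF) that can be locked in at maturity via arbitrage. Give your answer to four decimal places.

0.0108 per EUR (in CHF)

Fair forward: F* = S·e^(carry·T), with carry = (r_CHF − r_EUR) = 0.0300 − 0.0678 = -0.0378
F* = 0.9795 · e^(-0.0378 × 1) = 0.9795 · e^-0.037800 = 0.9795 × 0.962906 = 0.9432
Market 0.9324 < fair 0.9432: forward underpriced → reverse cash-and-carry (short spot, go long the forward).
At maturity, profit = |F_mkt − F*| = |0.9324 − 0.9432| = 0.0108 per EUR (in CHF)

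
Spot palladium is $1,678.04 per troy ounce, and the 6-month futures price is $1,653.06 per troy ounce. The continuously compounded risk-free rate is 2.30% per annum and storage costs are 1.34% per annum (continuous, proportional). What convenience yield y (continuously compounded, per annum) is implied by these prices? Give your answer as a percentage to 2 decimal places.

6.64%

F = S·e^((r+u−y)T) ⇒ (r+u−y) = ln(F/S)/T
ln(1653.06/1678.04) = -0.014998; /T ⇒ -0.029996
y = r + u − ln(F/S)/T = 0.0230 + 0.0134 + 0.029996 = 0.066396
y = 6.64%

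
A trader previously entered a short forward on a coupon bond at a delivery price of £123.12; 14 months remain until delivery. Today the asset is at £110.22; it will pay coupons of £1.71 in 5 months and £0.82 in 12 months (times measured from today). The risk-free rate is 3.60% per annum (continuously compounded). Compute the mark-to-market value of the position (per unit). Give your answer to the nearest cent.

£10.31

PV(remaining coupons) I = 1.71·e^(−0.0360·5/12) + 0.82·e^(−0.0360·12/12) = 2.4755
Current forward F = (S − I)·e^(rT) = (110.22 − 2.4755)·e^(0.0360·14/12) = 107.7445 × 1.042894 = 112.3661
Value (long) = (F − K)·e^(−rT) = (112.3661 − 123.12) × 0.958870 = -10.3116
Short position value = −(long value) = £10.31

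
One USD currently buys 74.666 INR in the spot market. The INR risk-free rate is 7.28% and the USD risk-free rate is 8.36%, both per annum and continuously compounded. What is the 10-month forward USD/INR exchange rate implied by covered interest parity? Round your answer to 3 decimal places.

73.997

F = S·e^((r_INR − r_USD)T) = 74.666 · e^((0.0728 − 0.0836) × 10/12)
= 74.666 · e^-0.009000 = 74.666 × 0.991040
F = 73.997 INR per USD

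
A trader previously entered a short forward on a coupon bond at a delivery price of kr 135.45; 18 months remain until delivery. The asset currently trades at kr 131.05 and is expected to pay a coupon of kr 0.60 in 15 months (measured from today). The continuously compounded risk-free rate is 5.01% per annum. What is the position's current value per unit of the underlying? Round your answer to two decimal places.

-kr 4.84

PV(remaining coupons) I = 0.60·e^(−0.0501·15/12) = 0.5636
Current forward F = (S − I)·e^(rT) = (131.05 − 0.5636)·e^(0.0501·18/12) = 130.4864 × 1.078046 = 140.6703
Value (long) = (F − K)·e^(−rT) = (140.6703 − 135.45) × 0.927604 = 4.8424
Short position value = −(long value) = -kr 4.84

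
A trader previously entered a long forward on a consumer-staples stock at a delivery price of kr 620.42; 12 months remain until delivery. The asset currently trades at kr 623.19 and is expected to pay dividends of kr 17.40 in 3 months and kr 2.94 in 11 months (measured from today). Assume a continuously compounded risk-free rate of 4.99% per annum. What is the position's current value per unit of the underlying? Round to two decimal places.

kr 12.98

PV(remaining dividends) I = 17.40·e^(−0.0499·3/12) + 2.94·e^(−0.0499·11/12) = 19.9928
Current forward F = (S − I)·e^(rT) = (623.19 − 19.9928)·e^(0.0499·12/12) = 603.1972 × 1.051166 = 634.0604
Value (long) = (F − K)·e^(−rT) = (634.0604 − 620.42) × 0.951325 = 12.9765
Value = kr 12.98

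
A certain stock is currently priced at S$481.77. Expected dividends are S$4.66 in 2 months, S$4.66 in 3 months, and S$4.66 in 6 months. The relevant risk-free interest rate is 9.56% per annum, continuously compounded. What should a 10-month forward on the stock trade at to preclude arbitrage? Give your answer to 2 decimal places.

PV(dividends) I = 4.66·e^(−0.0956·2/12) + 4.66·e^(−0.0956·3/12) + 4.66·e^(−0.0956·6/12)
I = 4.5863 + 4.5499 + 4.4425 = 13.5787
F = (S − I)·e^(rT) = (481.77 − 13.5787) · e^(0.0956·10/12)
= 468.1913 · e^0.079667 = 468.1913 × 1.082926 = S$507.02

S$507.02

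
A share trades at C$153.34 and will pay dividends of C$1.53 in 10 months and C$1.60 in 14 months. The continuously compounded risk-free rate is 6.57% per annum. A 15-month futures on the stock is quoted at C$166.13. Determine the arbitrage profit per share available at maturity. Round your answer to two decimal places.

C$2.85 per share

PV(dividends) I = 1.53·e^(−0.0657·10/12) + 1.60·e^(−0.0657·14/12) = 2.9304
Fair futures F* = (S − I)·e^(rT) = (153.34 − 2.9304)·e^0.082125 = 150.4096 × 1.085592 = 163.2835
Market C$166.13 > fair 163.2835: forward overpriced → cash-and-carry (borrow at r, buy the stock and collect the dividends, short the forward).
Profit at T = |F_mkt − F*| = |166.13 − 163.2835| = C$2.85 per share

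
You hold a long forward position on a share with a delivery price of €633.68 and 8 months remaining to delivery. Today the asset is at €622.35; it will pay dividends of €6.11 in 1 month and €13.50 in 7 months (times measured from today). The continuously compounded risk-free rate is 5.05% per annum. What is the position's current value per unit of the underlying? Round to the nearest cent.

PV(remaining dividends) I = 6.11·e^(−0.0505·1/12) + 13.50·e^(−0.0505·7/12) = 19.1925
Current forward F = (S − I)·e^(rT) = (622.35 − 19.1925)·e^(0.0505·8/12) = 603.1575 × 1.034240 = 623.8096
Value (long) = (F − K)·e^(−rT) = (623.8096 − 633.68) × 0.966894 = -9.5436
Value = -€9.54

-€9.54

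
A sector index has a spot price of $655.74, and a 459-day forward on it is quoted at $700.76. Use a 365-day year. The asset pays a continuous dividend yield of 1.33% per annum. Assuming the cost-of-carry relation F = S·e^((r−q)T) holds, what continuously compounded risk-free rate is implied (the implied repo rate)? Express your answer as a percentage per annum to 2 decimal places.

From F = S·e^((r−q)T): (r − q) = ln(F/S)/T
ln(700.76/655.74) = ln(1.068655) = 0.066401
(r − q) = 0.066401 / (459/365) = 0.052803
r = ln(F/S)/T + q = 0.052803 + 0.0133 = 0.066103
r = 6.61%

6.61%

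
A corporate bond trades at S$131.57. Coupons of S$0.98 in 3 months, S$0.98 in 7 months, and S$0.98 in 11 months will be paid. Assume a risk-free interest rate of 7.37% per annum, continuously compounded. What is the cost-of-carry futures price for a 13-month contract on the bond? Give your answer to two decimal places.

S$139.45

PV(coupons) I = 0.98·e^(−0.0737·3/12) + 0.98·e^(−0.0737·7/12) + 0.98·e^(−0.0737·11/12)
I = 0.9621 + 0.9388 + 0.9160 = 2.8169
F = (S − I)·e^(rT) = (131.57 − 2.8169) · e^(0.0737·13/12)
= 128.7531 · e^0.079842 = 128.7531 × 1.083116 = S$139.45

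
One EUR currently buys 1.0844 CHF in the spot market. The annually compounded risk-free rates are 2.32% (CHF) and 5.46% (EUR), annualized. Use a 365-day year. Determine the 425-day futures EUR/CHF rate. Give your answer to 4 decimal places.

By covered interest parity, F = S · (1+r_CHF)^T / (1+r_EUR)^T
= 1.0844 × 1.027065 / 1.063856 = 1.0844 × 0.965417
F = 1.0469 CHF per EUR

1.0469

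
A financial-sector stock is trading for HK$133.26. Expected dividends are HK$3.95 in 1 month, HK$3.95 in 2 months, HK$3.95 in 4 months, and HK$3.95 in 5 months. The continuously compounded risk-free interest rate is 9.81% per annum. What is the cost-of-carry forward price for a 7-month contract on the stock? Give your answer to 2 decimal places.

PV(dividends) I = 3.95·e^(−0.0981·1/12) + 3.95·e^(−0.0981·2/12) + 3.95·e^(−0.0981·4/12) + 3.95·e^(−0.0981·5/12)
I = 3.9178 + 3.8859 + 3.8229 + 3.7918 = 15.4184
F = (S − I)·e^(rT) = (133.26 − 15.4184) · e^(0.0981·7/12)
= 117.8416 · e^0.057225 = 117.8416 × 1.058894 = HK$124.78

HK$124.78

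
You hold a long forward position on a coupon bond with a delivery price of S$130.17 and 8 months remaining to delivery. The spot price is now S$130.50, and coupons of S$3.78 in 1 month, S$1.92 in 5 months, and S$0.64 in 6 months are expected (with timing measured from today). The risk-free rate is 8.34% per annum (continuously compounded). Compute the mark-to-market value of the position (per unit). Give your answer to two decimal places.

S$1.15

PV(remaining coupons) I = 3.78·e^(−0.0834·1/12) + 1.92·e^(−0.0834·5/12) + 0.64·e^(−0.0834·6/12) = 6.2221
Current forward F = (S − I)·e^(rT) = (130.50 − 6.2221)·e^(0.0834·8/12) = 124.2779 × 1.057175 = 131.3835
Value (long) = (F − K)·e^(−rT) = (131.3835 − 130.17) × 0.945917 = 1.1479
Value = S$1.15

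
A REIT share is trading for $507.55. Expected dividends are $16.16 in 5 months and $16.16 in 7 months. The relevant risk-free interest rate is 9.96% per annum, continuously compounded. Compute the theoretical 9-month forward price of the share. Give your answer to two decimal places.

$513.78

PV(dividends) I = 16.16·e^(−0.0996·5/12) + 16.16·e^(−0.0996·7/12)
I = 15.5031 + 15.2479 = 30.7510
F = (S − I)·e^(rT) = (507.55 − 30.7510) · e^(0.0996·9/12)
= 476.7990 · e^0.074700 = 476.7990 × 1.077561 = $513.78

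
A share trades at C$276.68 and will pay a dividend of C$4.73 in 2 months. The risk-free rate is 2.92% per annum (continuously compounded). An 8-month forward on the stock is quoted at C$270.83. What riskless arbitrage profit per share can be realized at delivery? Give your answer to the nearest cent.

PV(dividends) I = 4.73·e^(−0.0292·2/12) = 4.7070
Fair forward F* = (S − I)·e^(rT) = (276.68 − 4.7070)·e^0.019467 = 271.9730 × 1.019658 = 277.3194
Market C$270.83 < fair 277.3194: forward underpriced → reverse cash-and-carry (short the stock, invest proceeds at r, pay the dividends, go long the forward).
Profit at T = |F_mkt − F*| = |270.83 − 277.3194| = C$6.49 per share

C$6.49 per share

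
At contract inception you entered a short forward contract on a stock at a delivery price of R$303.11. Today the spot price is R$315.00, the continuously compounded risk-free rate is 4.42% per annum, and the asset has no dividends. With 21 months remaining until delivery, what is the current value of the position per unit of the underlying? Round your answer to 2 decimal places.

Current fair forward for the remaining 21 months: F = S·e^(r·T), r = 0.0442
F = 315.00 · e^(0.0442 × 21/12) = 315.00 × 1.080420 = 340.3323
Value of long forward = (F − K)·e^(−rT) = (340.3323 − 303.11) · e^(−0.0442·21/12)
= 37.2223 × 0.925566 = 34.45
Short position value = −(long value) = -R$34.45

-R$34.45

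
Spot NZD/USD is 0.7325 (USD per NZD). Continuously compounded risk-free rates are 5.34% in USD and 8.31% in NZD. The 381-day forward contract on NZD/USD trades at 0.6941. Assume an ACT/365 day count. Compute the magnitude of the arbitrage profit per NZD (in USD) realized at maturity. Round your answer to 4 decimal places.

0.0160 per NZD (in USD)

Fair forward: F* = S·e^(carry·T), with carry = (r_USD − r_NZD) = 0.0534 − 0.0831 = -0.0297
F* = 0.7325 · e^(-0.0297 × 381/365) = 0.7325 · e^-0.031002 = 0.7325 × 0.969474 = 0.7101
Market 0.6941 < fair 0.7101: forward underpriced → reverse cash-and-carry (short spot, go long the forward).
At maturity, profit = |F_mkt − F*| = |0.6941 − 0.7101| = 0.0160 per NZD (in USD)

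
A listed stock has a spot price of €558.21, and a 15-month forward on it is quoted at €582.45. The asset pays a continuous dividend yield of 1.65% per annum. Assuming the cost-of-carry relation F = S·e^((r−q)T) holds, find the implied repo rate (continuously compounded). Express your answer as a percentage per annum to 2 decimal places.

5.05%

From F = S·e^((r−q)T): (r − q) = ln(F/S)/T
ln(582.45/558.21) = ln(1.043425) = 0.042509
(r − q) = 0.042509 / (15/12) = 0.034007
r = ln(F/S)/T + q = 0.034007 + 0.0165 = 0.050507
r = 5.05%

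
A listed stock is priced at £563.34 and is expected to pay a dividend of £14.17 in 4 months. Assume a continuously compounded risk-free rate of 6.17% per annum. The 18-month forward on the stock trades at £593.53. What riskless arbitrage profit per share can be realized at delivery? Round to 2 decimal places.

£9.21 per share

PV(dividends) I = 14.17·e^(−0.0617·4/12) = 13.8815
Fair forward F* = (S − I)·e^(rT) = (563.34 − 13.8815)·e^0.092550 = 549.4585 × 1.096968 = 602.7384
Market £593.53 < fair 602.7384: forward underpriced → reverse cash-and-carry (short the stock, invest proceeds at r, pay the dividends, go long the forward).
Profit at T = |F_mkt − F*| = |593.53 − 602.7384| = £9.21 per share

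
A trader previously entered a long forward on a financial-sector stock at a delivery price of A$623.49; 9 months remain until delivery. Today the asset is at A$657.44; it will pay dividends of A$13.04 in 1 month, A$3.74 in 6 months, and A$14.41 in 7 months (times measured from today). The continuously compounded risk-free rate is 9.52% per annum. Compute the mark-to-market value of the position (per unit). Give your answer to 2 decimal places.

PV(remaining dividends) I = 13.04·e^(−0.0952·1/12) + 3.74·e^(−0.0952·6/12) + 14.41·e^(−0.0952·7/12) = 30.1347
Current forward F = (S − I)·e^(rT) = (657.44 − 30.1347)·e^(0.0952·9/12) = 627.3053 × 1.074011 = 673.7328
Value (long) = (F − K)·e^(−rT) = (673.7328 − 623.49) × 0.931089 = 46.7805
Value = A$46.78

A$46.78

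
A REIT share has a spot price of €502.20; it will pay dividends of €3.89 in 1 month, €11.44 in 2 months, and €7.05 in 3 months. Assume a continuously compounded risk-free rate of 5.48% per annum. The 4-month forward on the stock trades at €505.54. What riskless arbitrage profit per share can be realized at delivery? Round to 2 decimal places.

PV(dividends) I = 3.89·e^(−0.0548·1/12) + 11.44·e^(−0.0548·2/12) + 7.05·e^(−0.0548·3/12) = 22.1623
Fair forward F* = (S − I)·e^(rT) = (502.20 − 22.1623)·e^0.018267 = 480.0377 × 1.018435 = 488.8872
Market €505.54 > fair 488.8872: forward overpriced → cash-and-carry (borrow at r, buy the stock and collect the dividends, short the forward).
Profit at T = |F_mkt − F*| = |505.54 − 488.8872| = €16.65 per share

€16.65 per share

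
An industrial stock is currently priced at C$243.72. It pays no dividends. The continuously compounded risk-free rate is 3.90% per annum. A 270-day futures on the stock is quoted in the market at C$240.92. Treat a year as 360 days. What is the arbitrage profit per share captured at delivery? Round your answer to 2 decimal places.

C$10.03 per share

Fair futures: F* = S·e^(carry·T), with carry = r = 0.0390
F* = 243.72 · e^(0.0390 × 270/360) = 243.72 · e^0.029250 = 243.72 × 1.029682 = C$250.9541
Market C$240.92 < fair C$250.9541: forward underpriced → reverse cash-and-carry (short spot, go long the forward).
At maturity, profit = |F_mkt − F*| = |240.92 − 250.9541| = C$10.03 per share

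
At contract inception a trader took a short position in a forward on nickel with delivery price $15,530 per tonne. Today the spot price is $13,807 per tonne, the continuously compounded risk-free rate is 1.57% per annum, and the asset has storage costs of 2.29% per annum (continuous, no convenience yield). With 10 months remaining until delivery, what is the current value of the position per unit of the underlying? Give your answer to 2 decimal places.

$1255.13 per tonne

Current fair forward for the remaining 10 months: F = S·e^((r + u)·T), (r + u) = 0.0157 + 0.0229 = 0.0386
F = 13807 · e^(0.0386 × 10/12) = 13807 × 1.03268961 = 14258.3454
Value of long forward = (F − K)·e^(−rT) = (14258.3454 − 15530) · e^(−0.0157·10/12)
= -1271.6546 × 0.98700188 = -1255.13
Short position value = −(long value) = $1255.13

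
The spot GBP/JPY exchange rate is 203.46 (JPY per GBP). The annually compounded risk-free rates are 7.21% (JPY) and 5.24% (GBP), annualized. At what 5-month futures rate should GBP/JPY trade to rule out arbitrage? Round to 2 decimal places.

By covered interest parity, F = S · (1+r_JPY)^T / (1+r_GBP)^T
= 203.46 × 1.029433 / 1.021509 = 203.46 × 1.007757
F = 205.04 JPY per GBP

205.04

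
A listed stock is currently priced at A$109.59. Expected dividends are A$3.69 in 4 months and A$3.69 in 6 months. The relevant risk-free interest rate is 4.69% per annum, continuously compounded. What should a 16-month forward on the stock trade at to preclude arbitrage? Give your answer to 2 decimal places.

A$108.96

PV(dividends) I = 3.69·e^(−0.0469·4/12) + 3.69·e^(−0.0469·6/12)
I = 3.6328 + 3.6045 = 7.2373
F = (S − I)·e^(rT) = (109.59 − 7.2373) · e^(0.0469·16/12)
= 102.3527 · e^0.062533 = 102.3527 × 1.064530 = A$108.96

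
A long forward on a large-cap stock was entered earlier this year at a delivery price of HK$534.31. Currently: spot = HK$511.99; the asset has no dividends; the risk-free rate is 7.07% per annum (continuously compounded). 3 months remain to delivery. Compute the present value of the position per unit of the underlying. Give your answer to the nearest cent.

Current fair forward for the remaining 3 months: F = S·e^(r·T), r = 0.0707
F = 511.99 · e^(0.0707 × 3/12) = 511.99 × 1.017832 = 521.1198
Value of long forward = (F − K)·e^(−rT) = (521.1198 − 534.31) · e^(−0.0707·3/12)
= -13.1902 × 0.982480 = -12.96

-HK$12.96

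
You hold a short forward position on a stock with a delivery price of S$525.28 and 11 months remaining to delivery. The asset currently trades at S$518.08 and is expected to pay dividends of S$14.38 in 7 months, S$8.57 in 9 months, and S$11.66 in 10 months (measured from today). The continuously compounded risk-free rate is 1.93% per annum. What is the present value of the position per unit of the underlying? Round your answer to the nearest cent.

S$32.13

PV(remaining dividends) I = 14.38·e^(−0.0193·7/12) + 8.57·e^(−0.0193·9/12) + 11.66·e^(−0.0193·10/12) = 34.1398
Current forward F = (S − I)·e^(rT) = (518.08 − 34.1398)·e^(0.0193·11/12) = 483.9402 × 1.017849 = 492.5780
Value (long) = (F − K)·e^(−rT) = (492.5780 − 525.28) × 0.982464 = -32.1285
Short position value = −(long value) = S$32.13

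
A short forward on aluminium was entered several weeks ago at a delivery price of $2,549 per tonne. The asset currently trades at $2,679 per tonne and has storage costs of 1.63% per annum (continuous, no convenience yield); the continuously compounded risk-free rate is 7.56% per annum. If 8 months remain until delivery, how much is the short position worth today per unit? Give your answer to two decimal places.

Current fair forward for the remaining 8 months: F = S·e^((r + u)·T), (r + u) = 0.0756 + 0.0163 = 0.0919
F = 2679 · e^(0.0919 × 8/12) = 2679 × 1.06318239 = 2848.2656
Value of long forward = (F − K)·e^(−rT) = (2848.2656 − 2549) · e^(−0.0756·8/12)
= 299.2656 × 0.95084901 = 284.56
Short position value = −(long value) = -$284.56

-$284.56 per tonne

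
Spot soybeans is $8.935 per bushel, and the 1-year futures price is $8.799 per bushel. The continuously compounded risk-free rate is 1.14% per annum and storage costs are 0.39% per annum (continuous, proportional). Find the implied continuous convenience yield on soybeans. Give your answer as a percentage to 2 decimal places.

3.06%

F = S·e^((r+u−y)T) ⇒ (r+u−y) = ln(F/S)/T
ln(8.799/8.935) = -0.015338; /T ⇒ -0.015338
y = r + u − ln(F/S)/T = 0.0114 + 0.0039 + 0.015338 = 0.030638
y = 3.06%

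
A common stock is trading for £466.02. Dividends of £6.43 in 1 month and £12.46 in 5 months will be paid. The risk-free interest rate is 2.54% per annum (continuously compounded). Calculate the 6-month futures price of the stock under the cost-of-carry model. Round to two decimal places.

PV(dividends) I = 6.43·e^(−0.0254·1/12) + 12.46·e^(−0.0254·5/12)
I = 6.4164 + 12.3288 = 18.7452
F = (S − I)·e^(rT) = (466.02 − 18.7452) · e^(0.0254·6/12)
= 447.2748 · e^0.012700 = 447.2748 × 1.012781 = £452.99

£452.99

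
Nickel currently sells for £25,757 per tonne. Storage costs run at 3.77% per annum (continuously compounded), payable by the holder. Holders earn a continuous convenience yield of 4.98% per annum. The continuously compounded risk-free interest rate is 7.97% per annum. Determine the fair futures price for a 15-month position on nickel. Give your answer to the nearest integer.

£28,028 per tonne

Net carry = r + u − y = 0.0797 + 0.0377 − 0.0498 = 0.0676
F = S·e^((r+u−y)T) = 25757 · e^(0.0676 × 15/12) = 25757 · e^0.084500
= 25757 × 1.088173 = £28,028 per tonne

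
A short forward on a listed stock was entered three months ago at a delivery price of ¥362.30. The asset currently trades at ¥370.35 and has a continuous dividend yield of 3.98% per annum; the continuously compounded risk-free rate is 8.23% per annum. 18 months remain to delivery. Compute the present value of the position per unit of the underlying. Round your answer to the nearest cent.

Current fair forward for the remaining 18 months: F = S·e^((r − q)·T), (r − q) = 0.0823 − 0.0398 = 0.0425
F = 370.35 · e^(0.0425 × 18/12) = 370.35 × 1.065826 = 394.7287
Value of long forward = (F − K)·e^(−rT) = (394.7287 − 362.30) · e^(−0.0823·18/12)
= 32.4287 × 0.883866 = 28.66
Short position value = −(long value) = -¥28.66

-¥28.66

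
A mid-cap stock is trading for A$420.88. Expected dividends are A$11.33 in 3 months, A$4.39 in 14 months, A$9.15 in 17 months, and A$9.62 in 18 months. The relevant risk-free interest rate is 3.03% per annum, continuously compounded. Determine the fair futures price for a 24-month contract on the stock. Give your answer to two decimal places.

A$411.64

PV(dividends) I = 11.33·e^(−0.0303·3/12) + 4.39·e^(−0.0303·14/12) + 9.15·e^(−0.0303·17/12) + 9.62·e^(−0.0303·18/12)
I = 11.2445 + 4.2375 + 8.7655 + 9.1926 = 33.4401
F = (S − I)·e^(rT) = (420.88 − 33.4401) · e^(0.0303·24/12)
= 387.4399 · e^0.060600 = 387.4399 × 1.062474 = A$411.64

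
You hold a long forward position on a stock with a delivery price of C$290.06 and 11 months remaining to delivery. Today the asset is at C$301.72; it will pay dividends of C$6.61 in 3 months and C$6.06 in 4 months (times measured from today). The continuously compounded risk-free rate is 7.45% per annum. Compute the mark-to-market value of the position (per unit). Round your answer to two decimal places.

PV(remaining dividends) I = 6.61·e^(−0.0745·3/12) + 6.06·e^(−0.0745·4/12) = 12.3994
Current forward F = (S − I)·e^(rT) = (301.72 − 12.3994)·e^(0.0745·11/12) = 289.3206 × 1.070678 = 309.7692
Value (long) = (F − K)·e^(−rT) = (309.7692 − 290.06) × 0.933988 = 18.4082
Value = C$18.41

C$18.41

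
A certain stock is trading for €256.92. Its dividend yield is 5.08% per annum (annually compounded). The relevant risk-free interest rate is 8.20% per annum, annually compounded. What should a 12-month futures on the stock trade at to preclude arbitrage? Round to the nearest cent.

€264.55

F = S · (1+r)^T / (1+q)^T
= 256.92 × 1.082000 / 1.050800 = 256.92 × 1.029692
F = €264.55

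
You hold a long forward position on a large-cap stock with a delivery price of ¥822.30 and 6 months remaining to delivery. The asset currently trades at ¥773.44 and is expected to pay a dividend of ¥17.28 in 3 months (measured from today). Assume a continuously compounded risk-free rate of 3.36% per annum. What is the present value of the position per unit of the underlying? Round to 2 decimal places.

PV(remaining dividends) I = 17.28·e^(−0.0336·3/12) = 17.1355
Current forward F = (S − I)·e^(rT) = (773.44 − 17.1355)·e^(0.0336·6/12) = 756.3045 × 1.016942 = 769.1178
Value (long) = (F − K)·e^(−rT) = (769.1178 − 822.30) × 0.983340 = -52.2962
Value = -¥52.30

-¥52.30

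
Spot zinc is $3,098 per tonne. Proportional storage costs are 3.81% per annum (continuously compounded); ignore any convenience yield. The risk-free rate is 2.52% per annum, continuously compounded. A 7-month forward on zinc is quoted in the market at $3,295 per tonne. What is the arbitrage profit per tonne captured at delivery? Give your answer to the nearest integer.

$80 per tonne

Fair forward: F* = S·e^(carry·T), with carry = (r + u) = 0.0252 + 0.0381 = 0.0633
F* = 3098 · e^(0.0633 × 7/12) = 3098 · e^0.036925 = 3098 × 1.037615 = $3214.5313
Market $3295 > fair $3214.5313: forward overpriced → cash-and-carry (buy spot, short the forward).
At maturity, profit = |F_mkt − F*| = |3295 − 3214.5313| = $80 per tonne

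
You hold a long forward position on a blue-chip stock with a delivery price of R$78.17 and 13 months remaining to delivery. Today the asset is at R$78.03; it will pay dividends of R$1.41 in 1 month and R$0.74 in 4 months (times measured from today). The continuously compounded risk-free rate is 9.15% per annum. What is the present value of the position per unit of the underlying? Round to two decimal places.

R$5.12

PV(remaining dividends) I = 1.41·e^(−0.0915·1/12) + 0.74·e^(−0.0915·4/12) = 2.1171
Current forward F = (S − I)·e^(rT) = (78.03 − 2.1171)·e^(0.0915·13/12) = 75.9129 × 1.104204 = 83.8233
Value (long) = (F − K)·e^(−rT) = (83.8233 − 78.17) × 0.905629 = 5.1198
Value = R$5.12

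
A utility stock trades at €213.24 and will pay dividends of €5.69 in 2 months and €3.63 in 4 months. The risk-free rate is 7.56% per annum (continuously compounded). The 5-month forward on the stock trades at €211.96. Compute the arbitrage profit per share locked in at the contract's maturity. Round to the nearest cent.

PV(dividends) I = 5.69·e^(−0.0756·2/12) + 3.63·e^(−0.0756·4/12) = 9.1584
Fair forward F* = (S − I)·e^(rT) = (213.24 − 9.1584)·e^0.031500 = 204.0816 × 1.032001 = 210.6124
Market €211.96 > fair 210.6124: forward overpriced → cash-and-carry (borrow at r, buy the stock and collect the dividends, short the forward).
Profit at T = |F_mkt − F*| = |211.96 − 210.6124| = €1.35 per share

€1.35 per share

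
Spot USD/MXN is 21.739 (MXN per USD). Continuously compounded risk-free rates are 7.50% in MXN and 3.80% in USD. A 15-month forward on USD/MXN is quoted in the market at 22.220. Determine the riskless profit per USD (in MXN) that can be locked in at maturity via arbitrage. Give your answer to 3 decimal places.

Fair forward: F* = S·e^(carry·T), with carry = (r_MXN − r_USD) = 0.0750 − 0.0380 = 0.0370
F* = 21.739 · e^(0.0370 × 15/12) = 21.739 · e^0.046250 = 21.739 × 1.047336 = 22.7680
Market 22.220 < fair 22.7680: forward underpriced → reverse cash-and-carry (short spot, go long the forward).
At maturity, profit = |F_mkt − F*| = |22.220 − 22.7680| = 0.548 per USD (in MXN)

0.548 per USD (in MXN)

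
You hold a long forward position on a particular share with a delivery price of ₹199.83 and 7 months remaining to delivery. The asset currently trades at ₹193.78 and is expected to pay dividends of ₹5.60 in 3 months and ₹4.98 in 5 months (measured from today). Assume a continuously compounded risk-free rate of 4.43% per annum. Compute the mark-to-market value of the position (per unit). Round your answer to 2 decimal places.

PV(remaining dividends) I = 5.60·e^(−0.0443·3/12) + 4.98·e^(−0.0443·5/12) = 10.4272
Current forward F = (S − I)·e^(rT) = (193.78 − 10.4272)·e^(0.0443·7/12) = 183.3528 × 1.026178 = 188.1526
Value (long) = (F − K)·e^(−rT) = (188.1526 − 199.83) × 0.974489 = -11.3795
Value = -₹11.38

-₹11.38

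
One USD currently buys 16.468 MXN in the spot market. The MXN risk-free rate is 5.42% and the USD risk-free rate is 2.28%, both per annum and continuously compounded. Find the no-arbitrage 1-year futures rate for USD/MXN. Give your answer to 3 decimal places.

16.993

F = S·e^((r_MXN − r_USD)T) = 16.468 · e^((0.0542 − 0.0228) × 12/12)
= 16.468 · e^0.031400 = 16.468 × 1.031898
F = 16.993 MXN per USD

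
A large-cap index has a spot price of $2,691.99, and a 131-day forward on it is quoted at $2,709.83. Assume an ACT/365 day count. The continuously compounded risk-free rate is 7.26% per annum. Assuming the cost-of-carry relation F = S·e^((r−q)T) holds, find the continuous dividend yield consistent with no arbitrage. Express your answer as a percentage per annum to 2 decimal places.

From F = S·e^((r−q)T): (r − q) = ln(F/S)/T
ln(2709.83/2691.99) = ln(1.006627) = 0.006605
(r − q) = 0.006605 / (131/365) = 0.018403
q = r − ln(F/S)/T = 0.0726 − 0.018403 = 0.054197
q = 5.42%

5.42%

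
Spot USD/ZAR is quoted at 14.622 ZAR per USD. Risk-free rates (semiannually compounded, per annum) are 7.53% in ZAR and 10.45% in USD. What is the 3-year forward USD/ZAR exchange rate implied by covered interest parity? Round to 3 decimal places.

13.446

By covered interest parity, F = S · (1+r_ZAR/2)^(2T) / (1+r_USD/2)^(2T)
= 14.622 × 1.248261 / 1.357418 = 14.622 × 0.919585
F = 13.446 ZAR per USD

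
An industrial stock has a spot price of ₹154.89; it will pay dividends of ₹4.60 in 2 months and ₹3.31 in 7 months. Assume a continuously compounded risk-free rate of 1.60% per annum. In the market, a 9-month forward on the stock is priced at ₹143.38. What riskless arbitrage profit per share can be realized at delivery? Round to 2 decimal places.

PV(dividends) I = 4.60·e^(−0.0160·2/12) + 3.31·e^(−0.0160·7/12) = 7.8670
Fair forward F* = (S − I)·e^(rT) = (154.89 − 7.8670)·e^0.012000 = 147.0230 × 1.012072 = 148.7979
Market ₹143.38 < fair 148.7979: forward underpriced → reverse cash-and-carry (short the stock, invest proceeds at r, pay the dividends, go long the forward).
Profit at T = |F_mkt − F*| = |143.38 − 148.7979| = ₹5.42 per share

₹5.42 per share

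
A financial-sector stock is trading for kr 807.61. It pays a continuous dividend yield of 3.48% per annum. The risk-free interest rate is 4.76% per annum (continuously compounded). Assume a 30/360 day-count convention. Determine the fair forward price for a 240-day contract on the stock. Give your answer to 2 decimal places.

kr 814.53

F = S·e^((r − q)T) = 807.61 · e^((0.0476 − 0.0348) × 240/360)
= 807.61 · e^0.008533 = 807.61 × 1.008570
F = kr 814.53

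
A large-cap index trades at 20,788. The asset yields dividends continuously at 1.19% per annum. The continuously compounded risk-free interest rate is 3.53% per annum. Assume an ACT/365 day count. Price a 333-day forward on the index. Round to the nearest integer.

21,237

F = S·e^((r − q)T) = 20788 · e^((0.0353 − 0.0119) × 333/365)
= 20788 · e^0.021348 = 20788 × 1.021577
F = 21,237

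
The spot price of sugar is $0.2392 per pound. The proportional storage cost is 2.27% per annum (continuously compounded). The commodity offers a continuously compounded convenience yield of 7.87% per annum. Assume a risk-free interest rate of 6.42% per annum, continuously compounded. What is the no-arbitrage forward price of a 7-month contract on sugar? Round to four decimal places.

$0.2403 per pound

Net carry = r + u − y = 0.0642 + 0.0227 − 0.0787 = 0.0082
F = S·e^((r+u−y)T) = 0.2392 · e^(0.0082 × 7/12) = 0.2392 · e^0.004783
= 0.2392 × 1.004794 = $0.2403 per pound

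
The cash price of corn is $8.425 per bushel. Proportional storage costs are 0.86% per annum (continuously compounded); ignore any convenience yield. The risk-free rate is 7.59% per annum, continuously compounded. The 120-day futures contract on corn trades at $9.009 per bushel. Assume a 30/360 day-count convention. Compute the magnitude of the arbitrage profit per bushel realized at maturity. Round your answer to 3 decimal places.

Fair futures: F* = S·e^(carry·T), with carry = (r + u) = 0.0759 + 0.0086 = 0.0845
F* = 8.425 · e^(0.0845 × 120/360) = 8.425 · e^0.028167 = 8.425 × 1.028567 = $8.6657
Market $9.009 > fair $8.6657: forward overpriced → cash-and-carry (buy spot, short the forward).
At maturity, profit = |F_mkt − F*| = |9.009 − 8.6657| = $0.343 per bushel

$0.343 per bushel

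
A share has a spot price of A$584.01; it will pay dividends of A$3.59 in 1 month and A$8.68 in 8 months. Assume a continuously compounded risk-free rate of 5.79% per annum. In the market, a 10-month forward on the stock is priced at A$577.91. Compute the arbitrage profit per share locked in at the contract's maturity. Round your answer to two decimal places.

PV(dividends) I = 3.59·e^(−0.0579·1/12) + 8.68·e^(−0.0579·8/12) = 11.9241
Fair forward F* = (S − I)·e^(rT) = (584.01 − 11.9241)·e^0.048250 = 572.0859 × 1.049433 = 600.3658
Market A$577.91 < fair 600.3658: forward underpriced → reverse cash-and-carry (short the stock, invest proceeds at r, pay the dividends, go long the forward).
Profit at T = |F_mkt − F*| = |577.91 − 600.3658| = A$22.46 per share

A$22.46 per share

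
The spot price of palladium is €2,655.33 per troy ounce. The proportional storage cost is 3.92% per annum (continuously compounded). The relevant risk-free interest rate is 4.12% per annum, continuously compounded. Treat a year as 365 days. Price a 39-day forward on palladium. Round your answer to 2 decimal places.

€2,678.24 per troy ounce

Net carry = r + u − y = 0.0412 + 0.0392 − 0.0000 = 0.0804
F = S·e^((r+u−y)T) = 2655.33 · e^(0.0804 × 39/365) = 2655.33 · e^0.00859068
= 2655.33 × 1.00862769 = €2,678.24 per troy ounce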